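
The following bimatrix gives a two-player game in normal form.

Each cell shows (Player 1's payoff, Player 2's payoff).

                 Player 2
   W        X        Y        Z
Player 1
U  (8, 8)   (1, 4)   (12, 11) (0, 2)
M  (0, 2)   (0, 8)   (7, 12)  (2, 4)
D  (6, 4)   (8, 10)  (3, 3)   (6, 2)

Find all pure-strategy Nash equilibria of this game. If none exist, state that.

Player 1 against W: payoffs 8, 0, 6 → best response U.
Player 1 against X: payoffs 1, 0, 8 → best response D.
Player 1 against Y: payoffs 12, 7, 3 → best response U.
Player 1 against Z: payoffs 0, 2, 6 → best response D.
Player 2 against U: payoffs 8, 4, 11, 2 → best response Y.
Player 2 against M: payoffs 2, 8, 12, 4 → best response Y.
Player 2 against D: payoffs 4, 10, 3, 2 → best response X.
Mutual best responses: (U, Y); (D, X).

(U, Y) and (D, X)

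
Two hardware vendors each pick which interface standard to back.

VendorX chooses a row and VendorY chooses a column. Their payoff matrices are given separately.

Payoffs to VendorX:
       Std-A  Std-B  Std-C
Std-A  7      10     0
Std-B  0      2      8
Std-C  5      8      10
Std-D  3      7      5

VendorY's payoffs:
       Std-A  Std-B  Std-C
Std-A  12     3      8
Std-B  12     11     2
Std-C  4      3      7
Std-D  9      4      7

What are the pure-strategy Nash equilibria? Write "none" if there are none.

(Std-A, Std-A), (Std-C, Std-C)

(Std-A, Std-A): VendorX gets 7, best alternative 5; VendorY gets 12, best alternative 8. No profitable deviation — NE.
(Std-A, Std-B): VendorY can switch to Std-A (3 → 12). Not NE.
(Std-A, Std-C): VendorX can switch to Std-B (0 → 8). Not NE.
(Std-B, Std-A): VendorX can switch to Std-A (0 → 7). Not NE.
(Std-B, Std-B): VendorX can switch to Std-A (2 → 10). Not NE.
(Std-B, Std-C): VendorX can switch to Std-C (8 → 10). Not NE.
(Std-C, Std-A): VendorX can switch to Std-A (5 → 7). Not NE.
(Std-C, Std-B): VendorX can switch to Std-A (8 → 10). Not NE.
(Std-C, Std-C): VendorX gets 10, best alternative 8; VendorY gets 7, best alternative 4. No profitable deviation — NE.
(Std-D, Std-A): VendorX can switch to Std-A (3 → 7). Not NE.
(The remaining 2 profiles each have a profitable deviation by the same check.)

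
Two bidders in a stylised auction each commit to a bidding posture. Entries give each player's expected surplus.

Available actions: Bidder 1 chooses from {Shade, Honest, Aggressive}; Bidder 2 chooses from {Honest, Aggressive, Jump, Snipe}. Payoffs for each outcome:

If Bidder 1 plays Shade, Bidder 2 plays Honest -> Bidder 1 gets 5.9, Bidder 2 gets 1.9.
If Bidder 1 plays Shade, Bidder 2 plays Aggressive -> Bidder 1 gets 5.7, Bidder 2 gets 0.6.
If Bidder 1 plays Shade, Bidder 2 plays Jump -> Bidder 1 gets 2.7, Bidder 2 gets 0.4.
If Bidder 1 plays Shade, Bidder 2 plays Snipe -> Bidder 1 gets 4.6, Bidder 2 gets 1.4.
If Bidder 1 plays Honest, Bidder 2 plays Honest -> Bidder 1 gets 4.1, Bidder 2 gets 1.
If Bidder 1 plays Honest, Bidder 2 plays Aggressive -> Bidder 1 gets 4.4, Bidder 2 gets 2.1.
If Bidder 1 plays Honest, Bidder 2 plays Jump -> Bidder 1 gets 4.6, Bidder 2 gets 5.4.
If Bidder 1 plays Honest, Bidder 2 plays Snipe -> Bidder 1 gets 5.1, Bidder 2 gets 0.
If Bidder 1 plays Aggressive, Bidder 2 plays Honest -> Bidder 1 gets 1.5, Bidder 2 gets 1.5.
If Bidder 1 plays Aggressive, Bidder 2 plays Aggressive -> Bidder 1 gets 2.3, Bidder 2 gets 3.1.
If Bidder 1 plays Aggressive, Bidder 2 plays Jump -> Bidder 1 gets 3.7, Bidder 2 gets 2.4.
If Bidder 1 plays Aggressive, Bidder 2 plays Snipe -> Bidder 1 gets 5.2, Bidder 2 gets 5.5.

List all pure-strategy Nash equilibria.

Bidder 1 against Honest: payoffs 5.9, 4.1, 1.5 → best response Shade.
Bidder 1 against Aggressive: payoffs 5.7, 4.4, 2.3 → best response Shade.
Bidder 1 against Jump: payoffs 2.7, 4.6, 3.7 → best response Honest.
Bidder 1 against Snipe: payoffs 4.6, 5.1, 5.2 → best response Aggressive.
Bidder 2 against Shade: payoffs 1.9, 0.6, 0.4, 1.4 → best response Honest.
Bidder 2 against Honest: payoffs 1, 2.1, 5.4, 0 → best response Jump.
Bidder 2 against Aggressive: payoffs 1.5, 3.1, 2.4, 5.5 → best response Snipe.
Mutual best responses: (Shade, Honest); (Honest, Jump); (Aggressive, Snipe).

The pure Nash equilibria are (Shade, Honest) and (Honest, Jump) and (Aggressive, Snipe).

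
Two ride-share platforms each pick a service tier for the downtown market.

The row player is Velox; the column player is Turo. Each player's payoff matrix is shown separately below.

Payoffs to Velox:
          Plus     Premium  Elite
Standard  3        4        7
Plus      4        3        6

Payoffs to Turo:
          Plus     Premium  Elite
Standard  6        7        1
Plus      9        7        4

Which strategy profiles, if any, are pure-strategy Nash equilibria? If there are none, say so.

The pure Nash equilibria are (Standard, Premium) and (Plus, Plus).

Velox against Plus: payoffs 3, 4 → best response Plus.
Velox against Premium: payoffs 4, 3 → best response Standard.
Velox against Elite: payoffs 7, 6 → best response Standard.
Turo against Standard: payoffs 6, 7, 1 → best response Premium.
Turo against Plus: payoffs 9, 7, 4 → best response Plus.
Mutual best responses: (Standard, Premium); (Plus, Plus).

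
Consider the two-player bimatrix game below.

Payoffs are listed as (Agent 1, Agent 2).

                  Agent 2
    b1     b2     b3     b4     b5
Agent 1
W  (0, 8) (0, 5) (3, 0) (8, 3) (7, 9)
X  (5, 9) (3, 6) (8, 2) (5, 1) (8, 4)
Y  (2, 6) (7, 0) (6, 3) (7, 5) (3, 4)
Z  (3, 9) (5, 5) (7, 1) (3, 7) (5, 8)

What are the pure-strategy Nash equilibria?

(X, b1)

Check each profile: it is a Nash equilibrium iff no player can strictly gain by switching unilaterally.
(W, b1): Agent 1 can switch to X (0 → 5). Not NE.
(W, b2): Agent 1 can switch to X (0 → 3). Not NE.
(W, b3): Agent 1 can switch to X (3 → 8). Not NE.
(W, b4): Agent 2 can switch to b1 (3 → 8). Not NE.
(W, b5): Agent 1 can switch to X (7 → 8). Not NE.
(X, b1): Agent 1 gets 5, best alternative 3; Agent 2 gets 9, best alternative 6. No profitable deviation — NE.
(X, b2): Agent 1 can switch to Y (3 → 7). Not NE.
(X, b3): Agent 2 can switch to b1 (2 → 9). Not NE.
(X, b4): Agent 1 can switch to W (5 → 8). Not NE.
(X, b5): Agent 2 can switch to b1 (4 → 9). Not NE.
(Y, b1): Agent 1 can switch to X (2 → 5). Not NE.
(Y, b2): Agent 2 can switch to b1 (0 → 6). Not NE.
(Y, b3): Agent 1 can switch to X (6 → 8). Not NE.
(The remaining 7 profiles each have a profitable deviation by the same check.)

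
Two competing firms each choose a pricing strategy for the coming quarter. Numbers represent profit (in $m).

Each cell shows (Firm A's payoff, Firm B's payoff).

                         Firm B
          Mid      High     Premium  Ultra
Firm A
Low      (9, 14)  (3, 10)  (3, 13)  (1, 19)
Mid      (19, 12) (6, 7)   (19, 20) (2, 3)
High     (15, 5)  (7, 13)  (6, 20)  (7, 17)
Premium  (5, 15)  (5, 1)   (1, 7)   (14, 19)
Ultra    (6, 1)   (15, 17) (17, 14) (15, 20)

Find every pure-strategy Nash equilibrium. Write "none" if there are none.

(Low, Mid): Firm A can switch to Mid (9 → 19). Not NE.
(Low, High): Firm A can switch to Mid (3 → 6). Not NE.
(Low, Premium): Firm A can switch to Mid (3 → 19). Not NE.
(Low, Ultra): Firm A can switch to Mid (1 → 2). Not NE.
(Mid, Mid): Firm B can switch to Premium (12 → 20). Not NE.
(Mid, High): Firm A can switch to High (6 → 7). Not NE.
(Mid, Premium): Firm A gets 19, best alternative 17; Firm B gets 20, best alternative 12. No profitable deviation — NE.
(Mid, Ultra): Firm A can switch to High (2 → 7). Not NE.
(High, Mid): Firm A can switch to Mid (15 → 19). Not NE.
(High, High): Firm A can switch to Ultra (7 → 15). Not NE.
(High, Premium): Firm A can switch to Mid (6 → 19). Not NE.
(High, Ultra): Firm A can switch to Premium (7 → 14). Not NE.
(Premium, Mid): Firm A can switch to Low (5 → 9). Not NE.
(Ultra, Ultra): Firm A gets 15, best alternative 14; Firm B gets 20, best alternative 17. No profitable deviation — NE.
(The remaining 6 profiles each have a profitable deviation by the same check.)

Pure-strategy Nash equilibria: (Mid, Premium), (Ultra, Ultra)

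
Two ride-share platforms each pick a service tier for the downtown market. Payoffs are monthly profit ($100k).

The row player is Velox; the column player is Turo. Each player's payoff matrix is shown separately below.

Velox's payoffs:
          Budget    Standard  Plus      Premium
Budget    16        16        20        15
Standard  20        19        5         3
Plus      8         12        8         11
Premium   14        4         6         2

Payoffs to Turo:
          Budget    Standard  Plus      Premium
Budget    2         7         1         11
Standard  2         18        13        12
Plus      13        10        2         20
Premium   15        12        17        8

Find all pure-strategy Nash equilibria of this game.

(Budget, Premium) and (Standard, Standard)

For each player, find the best response to each opponent profile; mutual best responses are the pure NE.
Velox against Budget: payoffs 16, 20, 8, 14 → best response Standard.
Velox against Standard: payoffs 16, 19, 12, 4 → best response Standard.
Velox against Plus: payoffs 20, 5, 8, 6 → best response Budget.
Velox against Premium: payoffs 15, 3, 11, 2 → best response Budget.
Turo against Budget: payoffs 2, 7, 1, 11 → best response Premium.
Turo against Standard: payoffs 2, 18, 13, 12 → best response Standard.
Turo against Plus: payoffs 13, 10, 2, 20 → best response Premium.
Turo against Premium: payoffs 15, 12, 17, 8 → best response Plus.
Mutual best responses: (Budget, Premium); (Standard, Standard).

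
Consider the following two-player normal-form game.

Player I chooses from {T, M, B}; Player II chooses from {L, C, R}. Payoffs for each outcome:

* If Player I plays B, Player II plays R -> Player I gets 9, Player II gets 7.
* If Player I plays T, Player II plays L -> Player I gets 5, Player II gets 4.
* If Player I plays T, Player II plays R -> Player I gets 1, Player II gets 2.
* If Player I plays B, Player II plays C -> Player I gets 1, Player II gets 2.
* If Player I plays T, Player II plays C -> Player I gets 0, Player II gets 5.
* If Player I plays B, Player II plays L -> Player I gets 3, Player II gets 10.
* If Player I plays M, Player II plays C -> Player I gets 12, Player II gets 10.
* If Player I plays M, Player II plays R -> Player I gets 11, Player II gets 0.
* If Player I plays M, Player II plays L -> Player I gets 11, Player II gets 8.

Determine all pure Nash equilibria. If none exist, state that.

For each player, find the best response to each opponent profile; mutual best responses are the pure NE.
Player I against L: payoffs 5, 11, 3 → best response M.
Player I against C: payoffs 0, 12, 1 → best response M.
Player I against R: payoffs 1, 11, 9 → best response M.
Player II against T: payoffs 4, 5, 2 → best response C.
Player II against M: payoffs 8, 10, 0 → best response C.
Player II against B: payoffs 10, 2, 7 → best response L.
Mutual best responses: (M, C).

(M, C)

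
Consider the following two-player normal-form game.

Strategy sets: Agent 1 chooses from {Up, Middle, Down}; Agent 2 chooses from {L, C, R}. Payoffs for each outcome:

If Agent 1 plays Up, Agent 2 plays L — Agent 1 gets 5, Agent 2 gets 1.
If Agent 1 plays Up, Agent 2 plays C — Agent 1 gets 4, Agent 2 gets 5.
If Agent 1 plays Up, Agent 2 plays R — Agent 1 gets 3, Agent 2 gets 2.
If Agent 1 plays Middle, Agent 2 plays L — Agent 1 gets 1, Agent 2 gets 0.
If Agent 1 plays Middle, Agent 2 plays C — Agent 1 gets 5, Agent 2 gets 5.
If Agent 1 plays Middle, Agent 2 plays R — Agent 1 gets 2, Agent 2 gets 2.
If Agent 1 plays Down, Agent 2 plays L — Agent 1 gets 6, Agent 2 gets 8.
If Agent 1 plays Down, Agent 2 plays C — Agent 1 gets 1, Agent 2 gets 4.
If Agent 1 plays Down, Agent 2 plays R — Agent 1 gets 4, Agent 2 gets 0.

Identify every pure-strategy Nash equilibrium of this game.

The pure Nash equilibria are (Middle, C); (Down, L).

(Up, L): Agent 1 can switch to Down (5 → 6). Not NE.
(Up, C): Agent 1 can switch to Middle (4 → 5). Not NE.
(Up, R): Agent 1 can switch to Down (3 → 4). Not NE.
(Middle, L): Agent 1 can switch to Up (1 → 5). Not NE.
(Middle, C): Agent 1 gets 5, best alternative 4; Agent 2 gets 5, best alternative 2. No profitable deviation — NE.
(Middle, R): Agent 1 can switch to Up (2 → 3). Not NE.
(Down, L): Agent 1 gets 6, best alternative 5; Agent 2 gets 8, best alternative 4. No profitable deviation — NE.
(Down, C): Agent 1 can switch to Up (1 → 4). Not NE.
(The remaining 1 profile has a profitable deviation by the same check.)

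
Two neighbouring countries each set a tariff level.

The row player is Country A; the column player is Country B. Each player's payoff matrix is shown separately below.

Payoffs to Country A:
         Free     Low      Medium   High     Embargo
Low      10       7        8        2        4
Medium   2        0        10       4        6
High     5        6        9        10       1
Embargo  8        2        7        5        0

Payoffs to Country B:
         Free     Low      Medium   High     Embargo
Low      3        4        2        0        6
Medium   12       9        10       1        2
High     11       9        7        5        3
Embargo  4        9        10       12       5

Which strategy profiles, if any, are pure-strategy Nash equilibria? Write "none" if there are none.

(Low, Free): Country B can switch to Low (3 → 4). Not NE.
(Low, Low): Country B can switch to Embargo (4 → 6). Not NE.
(Low, Medium): Country A can switch to Medium (8 → 10). Not NE.
(Low, High): Country A can switch to Medium (2 → 4). Not NE.
(Low, Embargo): Country A can switch to Medium (4 → 6). Not NE.
(Medium, Free): Country A can switch to Low (2 → 10). Not NE.
(The remaining 14 profiles each have a profitable deviation by the same check.)

none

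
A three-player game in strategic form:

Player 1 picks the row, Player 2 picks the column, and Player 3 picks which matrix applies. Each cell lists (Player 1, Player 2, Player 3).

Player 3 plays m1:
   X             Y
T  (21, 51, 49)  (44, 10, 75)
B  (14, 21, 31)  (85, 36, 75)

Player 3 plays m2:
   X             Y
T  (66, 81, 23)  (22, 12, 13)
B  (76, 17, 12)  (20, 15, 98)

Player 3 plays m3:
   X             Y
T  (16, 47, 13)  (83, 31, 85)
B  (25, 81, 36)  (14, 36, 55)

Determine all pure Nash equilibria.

The pure Nash equilibria are (T, X, m1), (B, X, m3).

Player 1 against (X, m1): payoffs 21, 14 → best response T.
Player 1 against (X, m2): payoffs 66, 76 → best response B.
Player 1 against (X, m3): payoffs 16, 25 → best response B.
Player 1 against (Y, m1): payoffs 44, 85 → best response B.
Player 1 against (Y, m2): payoffs 22, 20 → best response T.
Player 1 against (Y, m3): payoffs 83, 14 → best response T.
Player 2 against (T, m1): payoffs 51, 10 → best response X.
Player 2 against (T, m2): payoffs 81, 12 → best response X.
Player 2 against (T, m3): payoffs 47, 31 → best response X.
Player 2 against (B, m1): payoffs 21, 36 → best response Y.
Player 2 against (B, m2): payoffs 17, 15 → best response X.
Player 2 against (B, m3): payoffs 81, 36 → best response X.
Player 3 against (T, X): payoffs 49, 23, 13 → best response m1.
Player 3 against (T, Y): payoffs 75, 13, 85 → best response m3.
Player 3 against (B, X): payoffs 31, 12, 36 → best response m3.
Player 3 against (B, Y): payoffs 75, 98, 55 → best response m2.
Mutual best responses: (T, X, m1); (B, X, m3).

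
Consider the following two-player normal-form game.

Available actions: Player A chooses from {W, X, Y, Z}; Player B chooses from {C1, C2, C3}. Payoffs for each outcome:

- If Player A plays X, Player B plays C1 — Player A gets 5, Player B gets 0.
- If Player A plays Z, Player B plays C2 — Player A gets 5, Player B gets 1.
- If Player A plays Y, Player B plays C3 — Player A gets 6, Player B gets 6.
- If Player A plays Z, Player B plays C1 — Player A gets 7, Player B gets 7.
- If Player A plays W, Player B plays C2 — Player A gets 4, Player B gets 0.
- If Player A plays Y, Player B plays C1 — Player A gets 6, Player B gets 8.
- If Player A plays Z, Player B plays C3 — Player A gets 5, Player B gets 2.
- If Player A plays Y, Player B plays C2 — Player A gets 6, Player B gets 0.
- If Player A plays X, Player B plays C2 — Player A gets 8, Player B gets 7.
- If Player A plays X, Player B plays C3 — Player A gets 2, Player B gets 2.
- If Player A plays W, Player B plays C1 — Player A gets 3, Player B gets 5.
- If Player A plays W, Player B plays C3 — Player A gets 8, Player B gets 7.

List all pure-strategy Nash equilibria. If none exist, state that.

Pure-strategy Nash equilibria: (W, C3) and (X, C2) and (Z, C1)

For each player, find the best response to each opponent profile; mutual best responses are the pure NE.
Player A against C1: payoffs 3, 5, 6, 7 → best response Z.
Player A against C2: payoffs 4, 8, 6, 5 → best response X.
Player A against C3: payoffs 8, 2, 6, 5 → best response W.
Player B against W: payoffs 5, 0, 7 → best response C3.
Player B against X: payoffs 0, 7, 2 → best response C2.
Player B against Y: payoffs 8, 0, 6 → best response C1.
Player B against Z: payoffs 7, 1, 2 → best response C1.
Mutual best responses: (W, C3); (X, C2); (Z, C1).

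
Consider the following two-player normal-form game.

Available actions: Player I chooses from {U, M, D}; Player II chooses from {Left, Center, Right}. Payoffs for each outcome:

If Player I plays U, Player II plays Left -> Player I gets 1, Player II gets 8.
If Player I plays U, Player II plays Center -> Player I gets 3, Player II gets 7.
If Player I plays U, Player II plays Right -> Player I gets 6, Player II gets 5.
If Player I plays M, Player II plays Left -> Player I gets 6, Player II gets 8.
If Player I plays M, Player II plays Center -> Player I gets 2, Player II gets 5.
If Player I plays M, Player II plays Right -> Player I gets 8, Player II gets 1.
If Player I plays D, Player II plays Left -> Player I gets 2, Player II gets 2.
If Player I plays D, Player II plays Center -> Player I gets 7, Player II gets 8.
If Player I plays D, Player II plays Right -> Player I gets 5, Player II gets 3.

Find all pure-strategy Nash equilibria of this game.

Player I against Left: payoffs 1, 6, 2 → best response M.
Player I against Center: payoffs 3, 2, 7 → best response D.
Player I against Right: payoffs 6, 8, 5 → best response M.
Player II against U: payoffs 8, 7, 5 → best response Left.
Player II against M: payoffs 8, 5, 1 → best response Left.
Player II against D: payoffs 2, 8, 3 → best response Center.
Mutual best responses: (M, Left); (D, Center).

The pure Nash equilibria are (M, Left); (D, Center).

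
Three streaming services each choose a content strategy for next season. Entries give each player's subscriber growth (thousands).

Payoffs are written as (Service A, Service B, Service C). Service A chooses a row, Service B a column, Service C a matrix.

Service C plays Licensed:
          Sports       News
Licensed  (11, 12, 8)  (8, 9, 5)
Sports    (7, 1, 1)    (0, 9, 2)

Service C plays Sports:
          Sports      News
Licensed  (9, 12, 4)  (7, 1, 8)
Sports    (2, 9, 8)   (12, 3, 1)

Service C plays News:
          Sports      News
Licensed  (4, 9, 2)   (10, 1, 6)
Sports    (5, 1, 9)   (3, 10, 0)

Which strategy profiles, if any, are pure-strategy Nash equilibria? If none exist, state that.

(Licensed, Sports, Licensed): Service A gets 11, best alternative 7; Service B gets 12, best alternative 9; Service C gets 8, best alternative 4. No profitable deviation — NE.
(Licensed, Sports, Sports): Service C can switch to Licensed (4 → 8). Not NE.
(Licensed, Sports, News): Service A can switch to Sports (4 → 5). Not NE.
(Licensed, News, Licensed): Service B can switch to Sports (9 → 12). Not NE.
(Licensed, News, Sports): Service A can switch to Sports (7 → 12). Not NE.
(Licensed, News, News): Service B can switch to Sports (1 → 9). Not NE.
(Sports, Sports, Licensed): Service A can switch to Licensed (7 → 11). Not NE.
(Sports, Sports, Sports): Service A can switch to Licensed (2 → 9). Not NE.
(Sports, Sports, News): Service B can switch to News (1 → 10). Not NE.
(Sports, News, Licensed): Service A can switch to Licensed (0 → 8). Not NE.
(Sports, News, Sports): Service B can switch to Sports (3 → 9). Not NE.
(The remaining 1 profile has a profitable deviation by the same check.)

(Licensed, Sports, Licensed)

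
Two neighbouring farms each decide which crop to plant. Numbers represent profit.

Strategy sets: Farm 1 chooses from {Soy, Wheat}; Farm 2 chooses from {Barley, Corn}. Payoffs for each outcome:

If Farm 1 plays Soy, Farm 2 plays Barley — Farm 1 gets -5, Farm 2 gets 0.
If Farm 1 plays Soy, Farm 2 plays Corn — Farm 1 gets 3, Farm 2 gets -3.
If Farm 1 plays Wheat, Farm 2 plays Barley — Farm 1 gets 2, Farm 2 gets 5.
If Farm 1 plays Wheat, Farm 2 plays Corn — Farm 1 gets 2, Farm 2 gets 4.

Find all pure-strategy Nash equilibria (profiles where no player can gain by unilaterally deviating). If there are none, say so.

For each strategy profile, look for a profitable unilateral deviation.
(Soy, Barley): Farm 1 can switch to Wheat (-5 → 2). Not NE.
(Soy, Corn): Farm 2 can switch to Barley (-3 → 0). Not NE.
(Wheat, Barley): Farm 1 gets 2, best alternative -5; Farm 2 gets 5, best alternative 4. No profitable deviation — NE.
(Wheat, Corn): Farm 1 can switch to Soy (2 → 3). Not NE.

(Wheat, Barley)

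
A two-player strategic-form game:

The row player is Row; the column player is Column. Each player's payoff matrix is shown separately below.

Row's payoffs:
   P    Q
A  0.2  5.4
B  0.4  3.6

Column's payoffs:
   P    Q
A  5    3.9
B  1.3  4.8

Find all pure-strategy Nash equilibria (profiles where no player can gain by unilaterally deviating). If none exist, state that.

(A, P): Row can switch to B (0.2 → 0.4). Not NE.
(A, Q): Column can switch to P (3.9 → 5). Not NE.
(B, P): Column can switch to Q (1.3 → 4.8). Not NE.
(B, Q): Row can switch to A (3.6 → 5.4). Not NE.

none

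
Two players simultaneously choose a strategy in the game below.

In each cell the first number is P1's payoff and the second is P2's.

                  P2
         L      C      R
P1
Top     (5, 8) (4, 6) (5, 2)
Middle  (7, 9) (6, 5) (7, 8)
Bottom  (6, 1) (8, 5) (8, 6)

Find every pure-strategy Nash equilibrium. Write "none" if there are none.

Pure-strategy Nash equilibria: (Middle, L), (Bottom, R)

P1 against L: payoffs 5, 7, 6 → best response Middle.
P1 against C: payoffs 4, 6, 8 → best response Bottom.
P1 against R: payoffs 5, 7, 8 → best response Bottom.
P2 against Top: payoffs 8, 6, 2 → best response L.
P2 against Middle: payoffs 9, 5, 8 → best response L.
P2 against Bottom: payoffs 1, 5, 6 → best response R.
Mutual best responses: (Middle, L); (Bottom, R).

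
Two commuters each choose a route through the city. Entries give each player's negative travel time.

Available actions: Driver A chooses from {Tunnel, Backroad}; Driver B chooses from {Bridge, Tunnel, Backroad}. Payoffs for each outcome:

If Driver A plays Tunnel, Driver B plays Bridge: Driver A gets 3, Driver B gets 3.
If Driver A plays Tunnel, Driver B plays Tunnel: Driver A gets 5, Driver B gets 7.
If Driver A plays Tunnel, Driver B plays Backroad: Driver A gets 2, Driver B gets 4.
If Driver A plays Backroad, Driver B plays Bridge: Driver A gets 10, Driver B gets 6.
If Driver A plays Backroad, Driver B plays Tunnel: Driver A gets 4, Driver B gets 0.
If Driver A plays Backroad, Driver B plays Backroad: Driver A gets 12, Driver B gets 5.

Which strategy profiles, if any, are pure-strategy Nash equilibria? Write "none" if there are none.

Pure-strategy Nash equilibria: (Tunnel, Tunnel) and (Backroad, Bridge)

Mark each player's best response to every combination of opponents' strategies; a profile where every player is best-responding is a pure Nash equilibrium.
Driver A against Bridge: payoffs 3, 10 → best response Backroad.
Driver A against Tunnel: payoffs 5, 4 → best response Tunnel.
Driver A against Backroad: payoffs 2, 12 → best response Backroad.
Driver B against Tunnel: payoffs 3, 7, 4 → best response Tunnel.
Driver B against Backroad: payoffs 6, 0, 5 → best response Bridge.
Mutual best responses: (Tunnel, Tunnel); (Backroad, Bridge).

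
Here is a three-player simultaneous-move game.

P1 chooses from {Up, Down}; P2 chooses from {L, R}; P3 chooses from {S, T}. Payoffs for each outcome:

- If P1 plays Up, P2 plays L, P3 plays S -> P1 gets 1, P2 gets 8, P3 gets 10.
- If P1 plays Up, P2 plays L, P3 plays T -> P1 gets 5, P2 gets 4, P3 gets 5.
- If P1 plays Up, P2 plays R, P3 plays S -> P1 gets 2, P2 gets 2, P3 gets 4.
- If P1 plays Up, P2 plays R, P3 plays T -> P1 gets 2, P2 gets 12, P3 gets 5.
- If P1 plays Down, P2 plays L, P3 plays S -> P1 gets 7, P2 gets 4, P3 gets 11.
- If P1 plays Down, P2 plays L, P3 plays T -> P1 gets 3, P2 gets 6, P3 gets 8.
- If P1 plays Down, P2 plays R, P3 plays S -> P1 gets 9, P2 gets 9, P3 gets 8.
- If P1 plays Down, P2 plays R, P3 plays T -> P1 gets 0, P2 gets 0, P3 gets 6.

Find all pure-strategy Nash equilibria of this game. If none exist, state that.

P1 against (L, S): payoffs 1, 7 → best response Down.
P1 against (L, T): payoffs 5, 3 → best response Up.
P1 against (R, S): payoffs 2, 9 → best response Down.
P1 against (R, T): payoffs 2, 0 → best response Up.
P2 against (Up, S): payoffs 8, 2 → best response L.
P2 against (Up, T): payoffs 4, 12 → best response R.
P2 against (Down, S): payoffs 4, 9 → best response R.
P2 against (Down, T): payoffs 6, 0 → best response L.
P3 against (Up, L): payoffs 10, 5 → best response S.
P3 against (Up, R): payoffs 4, 5 → best response T.
P3 against (Down, L): payoffs 11, 8 → best response S.
P3 against (Down, R): payoffs 8, 6 → best response S.
Mutual best responses: (Up, R, T); (Down, R, S).

The pure Nash equilibria are (Up, R, T); (Down, R, S).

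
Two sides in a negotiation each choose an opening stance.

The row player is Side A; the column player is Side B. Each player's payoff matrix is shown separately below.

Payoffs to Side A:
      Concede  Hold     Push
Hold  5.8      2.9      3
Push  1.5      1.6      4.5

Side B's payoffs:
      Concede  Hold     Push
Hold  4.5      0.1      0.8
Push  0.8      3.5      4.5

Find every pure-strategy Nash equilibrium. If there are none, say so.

Side A against Concede: payoffs 5.8, 1.5 → best response Hold.
Side A against Hold: payoffs 2.9, 1.6 → best response Hold.
Side A against Push: payoffs 3, 4.5 → best response Push.
Side B against Hold: payoffs 4.5, 0.1, 0.8 → best response Concede.
Side B against Push: payoffs 0.8, 3.5, 4.5 → best response Push.
Mutual best responses: (Hold, Concede); (Push, Push).

(Hold, Concede), (Push, Push)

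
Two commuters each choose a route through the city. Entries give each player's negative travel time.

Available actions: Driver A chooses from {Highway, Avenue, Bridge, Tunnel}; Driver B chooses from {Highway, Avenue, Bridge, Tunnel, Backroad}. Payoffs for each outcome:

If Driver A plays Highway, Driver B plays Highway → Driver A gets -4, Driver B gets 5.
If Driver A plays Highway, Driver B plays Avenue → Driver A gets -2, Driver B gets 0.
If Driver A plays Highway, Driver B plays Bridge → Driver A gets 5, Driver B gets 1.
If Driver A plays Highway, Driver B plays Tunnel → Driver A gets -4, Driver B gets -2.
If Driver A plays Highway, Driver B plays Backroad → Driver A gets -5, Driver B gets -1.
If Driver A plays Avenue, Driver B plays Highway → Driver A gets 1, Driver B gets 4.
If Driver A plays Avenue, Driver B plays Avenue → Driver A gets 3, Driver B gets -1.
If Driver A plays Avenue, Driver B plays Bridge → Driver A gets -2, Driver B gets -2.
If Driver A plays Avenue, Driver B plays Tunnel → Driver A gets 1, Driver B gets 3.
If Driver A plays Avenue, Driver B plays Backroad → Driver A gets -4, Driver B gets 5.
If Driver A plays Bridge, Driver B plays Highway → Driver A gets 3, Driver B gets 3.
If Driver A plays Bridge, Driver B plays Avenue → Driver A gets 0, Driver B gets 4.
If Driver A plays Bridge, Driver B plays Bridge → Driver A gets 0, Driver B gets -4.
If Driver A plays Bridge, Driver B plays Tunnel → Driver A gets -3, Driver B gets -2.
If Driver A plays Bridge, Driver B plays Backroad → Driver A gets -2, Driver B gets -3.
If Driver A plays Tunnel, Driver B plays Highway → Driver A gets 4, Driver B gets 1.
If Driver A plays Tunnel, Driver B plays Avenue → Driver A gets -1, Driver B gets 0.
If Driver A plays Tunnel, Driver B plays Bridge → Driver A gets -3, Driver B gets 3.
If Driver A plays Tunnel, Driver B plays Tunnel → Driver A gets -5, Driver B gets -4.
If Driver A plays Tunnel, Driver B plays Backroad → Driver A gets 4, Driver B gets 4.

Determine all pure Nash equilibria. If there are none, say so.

Check each profile: it is a Nash equilibrium iff no player can strictly gain by switching unilaterally.
(Highway, Highway): Driver A can switch to Avenue (-4 → 1). Not NE.
(Highway, Avenue): Driver A can switch to Avenue (-2 → 3). Not NE.
(Highway, Bridge): Driver B can switch to Highway (1 → 5). Not NE.
(Highway, Tunnel): Driver A can switch to Avenue (-4 → 1). Not NE.
(Highway, Backroad): Driver A can switch to Avenue (-5 → -4). Not NE.
(Avenue, Highway): Driver A can switch to Bridge (1 → 3). Not NE.
(Tunnel, Backroad): Driver A gets 4, best alternative -2; Driver B gets 4, best alternative 3. No profitable deviation — NE.
(The remaining 13 profiles each have a profitable deviation by the same check.)

Pure NE: (Tunnel, Backroad)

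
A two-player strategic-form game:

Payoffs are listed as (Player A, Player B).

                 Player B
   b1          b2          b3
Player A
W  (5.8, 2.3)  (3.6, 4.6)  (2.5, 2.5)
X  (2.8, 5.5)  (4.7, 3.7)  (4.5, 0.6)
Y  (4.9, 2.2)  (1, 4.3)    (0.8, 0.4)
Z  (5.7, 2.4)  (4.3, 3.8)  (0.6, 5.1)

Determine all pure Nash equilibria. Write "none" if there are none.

There is no pure-strategy Nash equilibrium.

For each player, find the best response to each opponent profile; mutual best responses are the pure NE.
Player A against b1: payoffs 5.8, 2.8, 4.9, 5.7 → best response W.
Player A against b2: payoffs 3.6, 4.7, 1, 4.3 → best response X.
Player A against b3: payoffs 2.5, 4.5, 0.8, 0.6 → best response X.
Player B against W: payoffs 2.3, 4.6, 2.5 → best response b2.
Player B against X: payoffs 5.5, 3.7, 0.6 → best response b1.
Player B against Y: payoffs 2.2, 4.3, 0.4 → best response b2.
Player B against Z: payoffs 2.4, 3.8, 5.1 → best response b3.
No profile is a mutual best response for all players.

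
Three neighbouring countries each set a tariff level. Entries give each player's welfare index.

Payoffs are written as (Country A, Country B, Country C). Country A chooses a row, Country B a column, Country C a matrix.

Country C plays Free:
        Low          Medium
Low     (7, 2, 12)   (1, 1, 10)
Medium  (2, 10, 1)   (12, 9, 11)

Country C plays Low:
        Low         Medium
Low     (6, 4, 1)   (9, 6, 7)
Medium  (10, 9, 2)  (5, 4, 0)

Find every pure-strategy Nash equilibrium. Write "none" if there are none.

(Low, Low, Free): Country A gets 7, best alternative 2; Country B gets 2, best alternative 1; Country C gets 12, best alternative 1. No profitable deviation — NE.
(Low, Low, Low): Country A can switch to Medium (6 → 10). Not NE.
(Low, Medium, Free): Country A can switch to Medium (1 → 12). Not NE.
(Low, Medium, Low): Country C can switch to Free (7 → 10). Not NE.
(Medium, Low, Free): Country A can switch to Low (2 → 7). Not NE.
(Medium, Low, Low): Country A gets 10, best alternative 6; Country B gets 9, best alternative 4; Country C gets 2, best alternative 1. No profitable deviation — NE.
(Medium, Medium, Free): Country B can switch to Low (9 → 10). Not NE.
(Medium, Medium, Low): Country A can switch to Low (5 → 9). Not NE.

(Low, Low, Free) and (Medium, Low, Low)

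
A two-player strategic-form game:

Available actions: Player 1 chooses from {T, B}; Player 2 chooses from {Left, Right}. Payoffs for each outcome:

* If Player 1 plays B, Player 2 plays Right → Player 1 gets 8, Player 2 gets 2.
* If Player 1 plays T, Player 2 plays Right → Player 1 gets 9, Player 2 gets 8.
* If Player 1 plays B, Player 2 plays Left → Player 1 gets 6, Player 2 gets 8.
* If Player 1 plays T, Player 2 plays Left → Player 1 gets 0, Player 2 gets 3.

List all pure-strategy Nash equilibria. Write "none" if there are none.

Mark each player's best response to every combination of opponents' strategies; a profile where every player is best-responding is a pure Nash equilibrium.
Player 1 against Left: payoffs 0, 6 → best response B.
Player 1 against Right: payoffs 9, 8 → best response T.
Player 2 against T: payoffs 3, 8 → best response Right.
Player 2 against B: payoffs 8, 2 → best response Left.
Mutual best responses: (T, Right); (B, Left).

The pure Nash equilibria are (T, Right) and (B, Left).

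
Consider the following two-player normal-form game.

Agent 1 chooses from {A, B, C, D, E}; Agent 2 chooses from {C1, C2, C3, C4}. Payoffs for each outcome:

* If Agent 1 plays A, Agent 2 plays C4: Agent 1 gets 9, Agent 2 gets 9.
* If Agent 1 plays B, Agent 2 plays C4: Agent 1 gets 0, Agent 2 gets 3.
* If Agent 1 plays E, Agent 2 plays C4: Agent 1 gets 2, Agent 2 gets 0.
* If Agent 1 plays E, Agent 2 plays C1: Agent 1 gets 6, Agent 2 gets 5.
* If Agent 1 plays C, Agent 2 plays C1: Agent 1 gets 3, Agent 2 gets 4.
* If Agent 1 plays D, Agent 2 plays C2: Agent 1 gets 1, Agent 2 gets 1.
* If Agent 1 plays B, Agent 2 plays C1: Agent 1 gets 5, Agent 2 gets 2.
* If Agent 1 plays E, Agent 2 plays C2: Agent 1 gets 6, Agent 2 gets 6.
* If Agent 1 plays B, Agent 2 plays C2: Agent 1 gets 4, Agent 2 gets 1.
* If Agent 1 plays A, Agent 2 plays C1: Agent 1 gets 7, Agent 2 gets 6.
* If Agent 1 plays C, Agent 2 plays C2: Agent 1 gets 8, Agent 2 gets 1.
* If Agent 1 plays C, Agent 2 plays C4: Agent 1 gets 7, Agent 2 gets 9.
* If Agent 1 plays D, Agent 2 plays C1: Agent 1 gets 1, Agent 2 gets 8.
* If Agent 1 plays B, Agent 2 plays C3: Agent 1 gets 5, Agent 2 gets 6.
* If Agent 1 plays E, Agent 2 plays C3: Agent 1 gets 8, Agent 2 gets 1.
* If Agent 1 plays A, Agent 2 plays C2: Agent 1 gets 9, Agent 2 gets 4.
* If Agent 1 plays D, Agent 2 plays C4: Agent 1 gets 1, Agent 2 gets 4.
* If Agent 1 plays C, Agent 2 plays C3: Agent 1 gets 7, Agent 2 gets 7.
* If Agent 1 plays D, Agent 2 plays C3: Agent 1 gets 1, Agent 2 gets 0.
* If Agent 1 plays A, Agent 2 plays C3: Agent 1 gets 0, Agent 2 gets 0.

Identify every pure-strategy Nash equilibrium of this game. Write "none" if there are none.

Check each profile: it is a Nash equilibrium iff no player can strictly gain by switching unilaterally.
(A, C1): Agent 2 can switch to C4 (6 → 9). Not NE.
(A, C2): Agent 2 can switch to C1 (4 → 6). Not NE.
(A, C3): Agent 1 can switch to B (0 → 5). Not NE.
(A, C4): Agent 1 gets 9, best alternative 7; Agent 2 gets 9, best alternative 6. No profitable deviation — NE.
(B, C1): Agent 1 can switch to A (5 → 7). Not NE.
(B, C2): Agent 1 can switch to A (4 → 9). Not NE.
(B, C3): Agent 1 can switch to C (5 → 7). Not NE.
(B, C4): Agent 1 can switch to A (0 → 9). Not NE.
(C, C1): Agent 1 can switch to A (3 → 7). Not NE.
(The remaining 11 profiles each have a profitable deviation by the same check.)

(A, C4)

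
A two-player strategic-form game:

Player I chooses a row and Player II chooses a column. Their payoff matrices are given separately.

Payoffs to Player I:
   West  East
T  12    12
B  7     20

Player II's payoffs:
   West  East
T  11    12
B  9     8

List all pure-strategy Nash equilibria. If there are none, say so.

none

Mark each player's best response to every combination of opponents' strategies; a profile where every player is best-responding is a pure Nash equilibrium.
Player I against West: payoffs 12, 7 → best response T.
Player I against East: payoffs 12, 20 → best response B.
Player II against T: payoffs 11, 12 → best response East.
Player II against B: payoffs 9, 8 → best response West.
No profile is a mutual best response for all players.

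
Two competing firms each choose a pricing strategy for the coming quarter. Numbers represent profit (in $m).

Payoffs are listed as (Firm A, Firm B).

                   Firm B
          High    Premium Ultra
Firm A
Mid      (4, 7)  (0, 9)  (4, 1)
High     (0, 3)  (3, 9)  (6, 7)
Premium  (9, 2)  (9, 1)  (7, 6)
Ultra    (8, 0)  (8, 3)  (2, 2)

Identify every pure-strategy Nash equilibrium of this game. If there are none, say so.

The unique pure-strategy Nash equilibrium is (Premium, Ultra).

For each strategy profile, look for a profitable unilateral deviation.
(Mid, High): Firm A can switch to Premium (4 → 9). Not NE.
(Mid, Premium): Firm A can switch to High (0 → 3). Not NE.
(Mid, Ultra): Firm A can switch to High (4 → 6). Not NE.
(High, High): Firm A can switch to Mid (0 → 4). Not NE.
(High, Premium): Firm A can switch to Premium (3 → 9). Not NE.
(High, Ultra): Firm A can switch to Premium (6 → 7). Not NE.
(Premium, High): Firm B can switch to Ultra (2 → 6). Not NE.
(Premium, Premium): Firm B can switch to High (1 → 2). Not NE.
(Premium, Ultra): Firm A gets 7, best alternative 6; Firm B gets 6, best alternative 2. No profitable deviation — NE.
(Ultra, High): Firm A can switch to Premium (8 → 9). Not NE.
(Ultra, Premium): Firm A can switch to Premium (8 → 9). Not NE.
(Ultra, Ultra): Firm A can switch to Mid (2 → 4). Not NE.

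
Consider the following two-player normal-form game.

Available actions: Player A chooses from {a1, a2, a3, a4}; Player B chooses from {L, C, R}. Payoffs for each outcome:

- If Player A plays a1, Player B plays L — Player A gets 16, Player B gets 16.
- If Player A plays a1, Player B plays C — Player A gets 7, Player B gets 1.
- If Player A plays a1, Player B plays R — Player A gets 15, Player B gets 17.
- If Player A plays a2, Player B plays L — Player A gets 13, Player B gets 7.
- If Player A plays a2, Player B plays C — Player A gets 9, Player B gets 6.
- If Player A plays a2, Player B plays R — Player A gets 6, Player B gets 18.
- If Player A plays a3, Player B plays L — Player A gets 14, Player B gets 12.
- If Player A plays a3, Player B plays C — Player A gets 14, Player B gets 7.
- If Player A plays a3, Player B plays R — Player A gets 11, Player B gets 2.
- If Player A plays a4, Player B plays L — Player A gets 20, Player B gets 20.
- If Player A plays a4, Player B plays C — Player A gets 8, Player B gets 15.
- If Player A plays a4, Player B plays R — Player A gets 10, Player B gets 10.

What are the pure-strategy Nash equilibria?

Check each profile: it is a Nash equilibrium iff no player can strictly gain by switching unilaterally.
(a1, L): Player A can switch to a4 (16 → 20). Not NE.
(a1, C): Player A can switch to a2 (7 → 9). Not NE.
(a1, R): Player A gets 15, best alternative 11; Player B gets 17, best alternative 16. No profitable deviation — NE.
(a2, L): Player A can switch to a1 (13 → 16). Not NE.
(a2, C): Player A can switch to a3 (9 → 14). Not NE.
(a2, R): Player A can switch to a1 (6 → 15). Not NE.
(a3, L): Player A can switch to a1 (14 → 16). Not NE.
(a3, C): Player B can switch to L (7 → 12). Not NE.
(a3, R): Player A can switch to a1 (11 → 15). Not NE.
(a4, L): Player A gets 20, best alternative 16; Player B gets 20, best alternative 15. No profitable deviation — NE.
(The remaining 2 profiles each have a profitable deviation by the same check.)

(a1, R) and (a4, L)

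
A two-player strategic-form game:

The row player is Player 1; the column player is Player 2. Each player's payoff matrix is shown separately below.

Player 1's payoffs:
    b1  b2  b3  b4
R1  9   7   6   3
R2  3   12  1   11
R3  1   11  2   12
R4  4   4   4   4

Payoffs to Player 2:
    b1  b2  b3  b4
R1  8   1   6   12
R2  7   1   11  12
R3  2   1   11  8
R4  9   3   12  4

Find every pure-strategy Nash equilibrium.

There is no pure-strategy Nash equilibrium.

Player 1 against b1: payoffs 9, 3, 1, 4 → best response R1.
Player 1 against b2: payoffs 7, 12, 11, 4 → best response R2.
Player 1 against b3: payoffs 6, 1, 2, 4 → best response R1.
Player 1 against b4: payoffs 3, 11, 12, 4 → best response R3.
Player 2 against R1: payoffs 8, 1, 6, 12 → best response b4.
Player 2 against R2: payoffs 7, 1, 11, 12 → best response b4.
Player 2 against R3: payoffs 2, 1, 11, 8 → best response b3.
Player 2 against R4: payoffs 9, 3, 12, 4 → best response b3.
No profile is a mutual best response for all players.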